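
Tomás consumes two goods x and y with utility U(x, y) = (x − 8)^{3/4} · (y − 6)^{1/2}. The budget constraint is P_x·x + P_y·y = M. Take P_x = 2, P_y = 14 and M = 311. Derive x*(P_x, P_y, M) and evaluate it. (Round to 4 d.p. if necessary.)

Discretionary income = 311 − 8·2 − 6·14 = 211; x* = 8 + 0.6·211/2 = 71.3.

x* = 71.3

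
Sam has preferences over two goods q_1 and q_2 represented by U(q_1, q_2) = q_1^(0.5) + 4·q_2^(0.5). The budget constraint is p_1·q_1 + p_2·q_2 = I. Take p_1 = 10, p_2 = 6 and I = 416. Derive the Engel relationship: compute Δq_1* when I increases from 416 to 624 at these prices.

MRS = MU_q_1/MU_q_2 = (1/4)·(q_2/q_1)^(0.5). Set equal to p_1/p_2.
Hence q_2/q_1 = (4·p_1/p_2)^(1/(0.5)), i.e. raised to the 2 power.
Substitute q_2 = (q_2/q_1)·q_1 into the budget: q_1* = I/(p_1 + p_2·(q_2/q_1)).
Numerically q_2/q_1 = 44.444444, so q_1* = 416/(10 + 6·44.444444) = 1.5036.
At I' = 624: q_1* = 2.2554. Change: 2.2554 − 1.5036 = 0.7518.

Δq_1* = 0.7518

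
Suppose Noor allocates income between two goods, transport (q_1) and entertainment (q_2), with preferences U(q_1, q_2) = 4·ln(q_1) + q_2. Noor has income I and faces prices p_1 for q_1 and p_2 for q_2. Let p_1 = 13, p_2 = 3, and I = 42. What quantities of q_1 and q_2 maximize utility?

Set MRS = p_1/p_2: (4/q_1)/1 = p_1/p_2.
So q_1*(p_1,p_2) = 4·p_2/p_1, independent of income; and q_2* = (I − 4·p_2)/p_2.
At the given prices: q_1* = 4·3/13 = 0.9231, and q_2* = 10.

q_1* = 0.9231, q_2* = 10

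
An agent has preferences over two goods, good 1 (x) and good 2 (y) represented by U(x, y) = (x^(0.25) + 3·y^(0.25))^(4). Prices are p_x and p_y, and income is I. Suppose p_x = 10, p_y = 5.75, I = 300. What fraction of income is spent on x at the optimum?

share on x = 0.1612

From the CES first-order condition, (1/3)·(y/x)^(0.75) = p_x/p_y.
Solve for the ratio: y/x = [3·p_x/p_y]^(4/3).
With the ratio pinned down, the budget gives x* = I/(p_x + p_y·(y/x)) and y* = (y/x)·x*.
Numerically y/x = 9.049082, so x* = 300/(10 + 5.75·9.049082) = 4.8362 and y* = 9.049082·4.8362 = 43.7631.
Expenditure on x: 10·4.8362 = 48.362; share = 0.1612.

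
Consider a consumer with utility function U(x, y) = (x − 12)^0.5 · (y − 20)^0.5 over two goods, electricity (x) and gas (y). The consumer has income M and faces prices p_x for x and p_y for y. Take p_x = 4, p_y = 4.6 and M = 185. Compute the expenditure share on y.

share on y = 0.6189

Discretionary income = 185 − 12·4 − 20·4.6 = 45; x* = 12 + 0.5·45/4 = 17.625; y* = 20 + 0.5·45/4.6 = 24.8913.
Expenditure on y: 4.6·24.8913 = 114.5; share = 0.6189.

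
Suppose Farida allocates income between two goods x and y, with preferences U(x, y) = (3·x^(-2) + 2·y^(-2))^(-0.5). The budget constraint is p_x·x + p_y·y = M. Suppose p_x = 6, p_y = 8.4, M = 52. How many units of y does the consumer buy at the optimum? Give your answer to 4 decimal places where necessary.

y* = 3.2331

From the CES first-order condition, (3/2)·(y/x)^(3) = p_x/p_y.
Hence y/x = ((2/3)·p_x/p_y)^(1/(3)), i.e. raised to the 1/3 power.
Substitute y = (y/x)·x into the budget: x* = M/(p_x + p_y·(y/x)).
Numerically y/x = 0.780897, so x* = 52/(6 + 8.4·0.780897) = 4.1403 and y* = 0.780897·4.1403 = 3.2331.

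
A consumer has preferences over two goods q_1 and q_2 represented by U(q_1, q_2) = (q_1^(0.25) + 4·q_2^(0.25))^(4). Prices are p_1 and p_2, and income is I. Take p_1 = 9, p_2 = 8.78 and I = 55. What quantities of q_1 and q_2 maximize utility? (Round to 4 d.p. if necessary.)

q_1* = 0.8256, q_2* = 5.418

From the CES first-order condition, (1/4)·(q_2/q_1)^(0.75) = p_1/p_2.
Solve for the ratio: q_2/q_1 = [4·p_1/p_2]^(4/3).
Substitute q_2 = (q_2/q_1)·q_1 into the budget: q_1* = I/(p_1 + p_2·(q_2/q_1)).
Numerically q_2/q_1 = 6.562621, so q_1* = 55/(9 + 8.78·6.562621) = 0.8256 and q_2* = 6.562621·0.8256 = 5.418.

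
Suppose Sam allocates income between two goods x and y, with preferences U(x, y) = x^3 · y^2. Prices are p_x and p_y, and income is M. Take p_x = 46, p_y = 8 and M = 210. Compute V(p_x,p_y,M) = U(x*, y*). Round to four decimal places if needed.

V = 2265.7748

At p_x=46, p_y=8, M=210: x* = 0.6·210/46 = 2.7391, y* = 10.5.
Utility at the optimum: U(2.7391, 10.5) = 2265.7748.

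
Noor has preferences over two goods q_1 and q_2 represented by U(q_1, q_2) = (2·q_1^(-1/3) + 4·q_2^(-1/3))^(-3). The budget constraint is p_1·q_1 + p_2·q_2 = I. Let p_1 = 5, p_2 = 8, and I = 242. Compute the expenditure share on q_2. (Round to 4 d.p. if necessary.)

share on q_2 = 0.6542

With the ratio pinned down, the budget gives q_1* = I/(p_1 + p_2·(q_2/q_1)) and q_2* = (q_2/q_1)·q_1*.
Numerically q_2/q_1 = 1.182177, so q_1* = 242/(5 + 8·1.182177) = 16.7388 and q_2* = 1.182177·16.7388 = 19.7882.
Expenditure on q_2: 8·19.7882 = 158.3059; share = 0.6542.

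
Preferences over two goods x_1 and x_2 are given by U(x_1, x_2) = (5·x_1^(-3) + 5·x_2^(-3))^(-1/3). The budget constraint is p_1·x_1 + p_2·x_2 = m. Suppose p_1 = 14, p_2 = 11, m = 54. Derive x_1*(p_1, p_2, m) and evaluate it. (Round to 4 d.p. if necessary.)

From the CES first-order condition, (x_2/x_1)^(4) = p_1/p_2.
Hence x_2/x_1 = (p_1/p_2)^(1/(4)), i.e. raised to the 0.25 power.
With the ratio pinned down, the budget gives x_1* = m/(p_1 + p_2·(x_2/x_1)) and x_2* = (x_2/x_1)·x_1*.
Numerically x_2/x_1 = 1.062145, so x_1* = 54/(14 + 11·1.062145) = 2.1025.

x_1* = 2.1025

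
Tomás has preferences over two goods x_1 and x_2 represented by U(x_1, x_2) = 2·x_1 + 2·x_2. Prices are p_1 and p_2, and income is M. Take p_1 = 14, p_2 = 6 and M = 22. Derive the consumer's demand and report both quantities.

x_1* = 0, x_2* = 3.6667

Perfect substitutes: compare marginal utility per dollar. 2/p_1 vs 2/p_2 → 0.1429 vs 0.3333.
x_2 gives more utility per dollar, so spend all income on x_2: x_2* = M/p_2, x_1* = 0.
Numerically: x_1* = 0, x_2* = 3.6667.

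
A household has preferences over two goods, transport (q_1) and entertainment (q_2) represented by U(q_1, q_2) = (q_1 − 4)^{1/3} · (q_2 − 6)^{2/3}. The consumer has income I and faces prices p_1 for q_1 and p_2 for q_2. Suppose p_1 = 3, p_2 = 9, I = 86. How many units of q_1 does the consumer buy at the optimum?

q_1* = 6.2222

Let q_1' = q_1−4, q_2' = q_2−6. MRS = (1/2)·q_2'/q_1' = p_1/p_2.
After buying the subsistence bundle (4, 6), a share 1/3 of the remaining income goes to q_1: q_1* = 4 + 1/3·(I − 4p_1 − 6p_2)/p_1.
Discretionary income = 86 − 4·3 − 6·9 = 20; q_1* = 4 + 1/3·20/3 = 6.2222.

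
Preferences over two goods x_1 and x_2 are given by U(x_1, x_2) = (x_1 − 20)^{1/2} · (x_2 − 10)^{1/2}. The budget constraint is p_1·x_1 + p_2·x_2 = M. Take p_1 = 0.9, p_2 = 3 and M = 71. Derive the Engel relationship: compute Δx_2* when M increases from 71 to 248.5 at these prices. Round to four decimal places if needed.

Δx_2* = 29.5833

After buying the subsistence bundle (20, 10), a share 0.5 of the remaining income goes to x_1: x_1* = 20 + 0.5·(M − 20p_1 − 10p_2)/p_1.
Discretionary income = 71 − 20·0.9 − 10·3 = 23; x_2* = 10 + 0.5·23/3 = 13.8333.
At M' = 248.5: x_2* = 43.4167. Change: 43.4167 − 13.8333 = 29.5833.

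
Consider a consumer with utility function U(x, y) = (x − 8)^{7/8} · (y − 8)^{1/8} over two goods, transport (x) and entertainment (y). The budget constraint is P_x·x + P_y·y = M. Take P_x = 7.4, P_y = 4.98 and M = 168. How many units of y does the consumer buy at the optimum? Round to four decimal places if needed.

y* = 9.7309

MRS = 7·(y−8)/(x−8). Tangency with P_x/P_y gives y−8 = (1/7)·(P_x/P_y)·(x−8).
Substituting into the budget: x* = 8 + 0.875·(M − 8·P_x − 8·P_y)/P_x, and y* = 8 + 0.125·(…)/P_y.
Discretionary income = 168 − 8·7.4 − 8·4.98 = 68.96; y* = 8 + 0.125·68.96/4.98 = 9.7309.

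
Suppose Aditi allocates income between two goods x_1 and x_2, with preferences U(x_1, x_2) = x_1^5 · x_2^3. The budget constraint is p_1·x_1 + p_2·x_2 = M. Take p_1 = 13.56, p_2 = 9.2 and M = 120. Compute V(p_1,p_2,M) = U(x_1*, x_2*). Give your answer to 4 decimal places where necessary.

V = 605733.9682

MU_x_1/MU_x_2 = (5·x_2)/(3·x_1); tangency sets this equal to p_1/p_2.
Rearranging, p_2·x_2 = (3/5)·p_1·x_1. Substituting into the budget gives p_1·x_1·(1 + (3/5)) = M.
Demand: x_1*(p_1,p_2,M) = 0.625·M/p_1 and x_2* = 0.375·M/p_2.
At p_1=13.56, p_2=9.2, M=120: x_1* = 0.625·120/13.56 = 5.531, x_2* = 4.8913.
Utility at the optimum: U(5.531, 4.8913) = 605733.9682.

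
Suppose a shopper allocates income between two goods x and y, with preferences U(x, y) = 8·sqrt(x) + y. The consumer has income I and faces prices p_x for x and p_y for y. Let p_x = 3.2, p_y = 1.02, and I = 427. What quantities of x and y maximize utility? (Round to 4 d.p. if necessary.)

Plugging in: x* = (4·1.02/3.2)² = 1.6256, y* = 413.5275.

x* = 1.6256, y* = 413.5275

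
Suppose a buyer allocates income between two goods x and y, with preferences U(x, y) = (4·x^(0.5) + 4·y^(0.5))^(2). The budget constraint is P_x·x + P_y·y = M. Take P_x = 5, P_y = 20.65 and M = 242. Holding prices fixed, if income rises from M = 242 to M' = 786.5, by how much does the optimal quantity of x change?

MRS = MU_x/MU_y = (y/x)^(0.5). Set equal to P_x/P_y.
Solve for the ratio: y/x = [P_x/P_y]^(2).
With the ratio pinned down, the budget gives x* = M/(P_x + P_y·(y/x)) and y* = (y/x)·x*.
Numerically y/x = 0.058627, so x* = 242/(5 + 20.65·0.058627) = 38.9653.
At M' = 786.5: x* = 126.6372. Change: 126.6372 − 38.9653 = 87.6719.

Δx* = 87.6719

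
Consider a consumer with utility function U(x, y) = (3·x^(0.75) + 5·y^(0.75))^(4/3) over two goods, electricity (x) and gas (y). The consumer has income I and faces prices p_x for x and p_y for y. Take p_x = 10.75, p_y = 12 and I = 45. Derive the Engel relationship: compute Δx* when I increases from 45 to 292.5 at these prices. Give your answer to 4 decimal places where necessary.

Δx* = 3.5165

MU_x ∝ 3·x^(-0.25), MU_y ∝ 5·y^(-0.25), so MRS = (3/5)·(y/x)^(0.25) = p_x/p_y.
Solve for the ratio: y/x = [(5/3)·p_x/p_y]^(4).
Substitute y = (y/x)·x into the budget: x* = I/(p_x + p_y·(y/x)).
Numerically y/x = 4.969399, so x* = 45/(10.75 + 12·4.969399) = 0.6394.
At I' = 292.5: x* = 4.1558. Change: 4.1558 − 0.6394 = 3.5165.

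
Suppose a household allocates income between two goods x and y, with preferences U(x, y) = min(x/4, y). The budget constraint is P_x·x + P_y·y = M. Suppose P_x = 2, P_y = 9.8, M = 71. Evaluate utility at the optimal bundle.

Here 4·2 + 9.8 = 17.8, giving x* = 15.9551 and y* = 3.9888.
Utility at the optimum: U(15.9551, 3.9888) = 3.9888.

V = 3.9888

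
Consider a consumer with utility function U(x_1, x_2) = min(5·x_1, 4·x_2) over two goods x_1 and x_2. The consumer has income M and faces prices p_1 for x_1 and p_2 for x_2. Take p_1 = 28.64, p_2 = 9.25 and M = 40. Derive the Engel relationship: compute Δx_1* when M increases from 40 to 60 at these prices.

With perfect complements, no substitution: consume in ratio x_1:x_2 = 4:5.
Budget: p_1·x_1 + p_2·(5/4)·x_1 = M, so (4·p_1 + 5·p_2)·x_1 = 4·M.
Demand: x_1*(p_1,p_2,M) = 4·M/(4·p_1 + 5·p_2), x_2* = 5·M/(4·p_1 + 5·p_2).
Here 4·28.64 + 5·9.25 = 160.81, giving x_1* = 0.995.
At M' = 60: x_1* = 1.4924. Change: 1.4924 − 0.995 = 0.4975.

Δx_1* = 0.4975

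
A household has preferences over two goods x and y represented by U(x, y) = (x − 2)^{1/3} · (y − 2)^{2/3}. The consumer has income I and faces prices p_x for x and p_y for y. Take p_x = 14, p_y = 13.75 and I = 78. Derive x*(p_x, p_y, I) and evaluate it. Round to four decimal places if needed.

x* = 2.5357

This is Cobb-Douglas in (x−2, y−2): tangency gives 1/3·p_y·(y−2) = 2/3·p_x·(x−2).
Substituting into the budget: x* = 2 + 1/3·(I − 2·p_x − 2·p_y)/p_x, and y* = 2 + 2/3·(…)/p_y.
Discretionary income = 78 − 2·14 − 2·13.75 = 22.5; x* = 2 + 1/3·22.5/14 = 2.5357.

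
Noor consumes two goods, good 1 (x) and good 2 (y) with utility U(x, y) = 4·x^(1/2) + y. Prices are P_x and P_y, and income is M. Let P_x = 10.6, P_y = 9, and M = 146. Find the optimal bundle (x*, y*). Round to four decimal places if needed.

Set MRS = P_x/P_y: 2·x^(−1/2) = P_x/P_y.
Solve: √x = 2·P_y/P_x, so x*(P_x,P_y) = (2·P_y/P_x)², and y* = (M − P_x·x*)/P_y.
Plugging in: x* = (2·9/10.6)² = 2.8836, y* = 12.826.

x* = 2.8836, y* = 12.826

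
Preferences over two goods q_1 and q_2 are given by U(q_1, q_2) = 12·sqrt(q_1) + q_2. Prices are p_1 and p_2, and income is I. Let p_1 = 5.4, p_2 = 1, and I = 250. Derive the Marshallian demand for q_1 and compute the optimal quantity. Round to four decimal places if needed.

q_1* = 1.2346

Set MRS = p_1/p_2: 6·q_1^(−1/2) = p_1/p_2.
Solve: √q_1 = 6·p_2/p_1, so q_1*(p_1,p_2) = (6·p_2/p_1)², and q_2* = (I − p_1·q_1*)/p_2.
Plugging in: q_1* = (6·1/5.4)² = 1.2346.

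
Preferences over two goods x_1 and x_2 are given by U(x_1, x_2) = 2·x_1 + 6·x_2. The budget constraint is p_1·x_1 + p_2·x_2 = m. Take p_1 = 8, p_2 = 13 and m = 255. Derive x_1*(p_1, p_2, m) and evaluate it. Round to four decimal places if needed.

x_1* = 0

x_2 gives more utility per dollar, so spend all income on x_2: x_2* = m/p_2, x_1* = 0.
Numerically: x_1* = 0, x_2* = 19.6154.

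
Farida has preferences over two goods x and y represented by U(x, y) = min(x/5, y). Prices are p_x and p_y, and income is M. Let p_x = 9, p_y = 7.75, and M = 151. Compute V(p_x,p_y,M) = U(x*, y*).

V = 2.8626

With perfect complements, no substitution: consume in ratio x:y = 5:1.
Budget: p_x·x + p_y·(1/5)·x = M, so (5·p_x + p_y)·x = 5·M.
Demand: x*(p_x,p_y,M) = 5·M/(5·p_x + p_y), y* = M/(5·p_x + p_y).
Here 5·9 + 7.75 = 52.75, giving x* = 14.3128 and y* = 2.8626.
Utility at the optimum: U(14.3128, 2.8626) = 2.8626.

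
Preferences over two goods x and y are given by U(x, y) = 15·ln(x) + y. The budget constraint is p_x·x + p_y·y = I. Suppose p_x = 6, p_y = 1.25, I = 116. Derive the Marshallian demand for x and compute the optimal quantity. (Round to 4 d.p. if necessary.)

Set MRS = p_x/p_y: (15/x)/1 = p_x/p_y.
So x*(p_x,p_y) = 15·p_y/p_x, independent of income; and y* = (I − 15·p_y)/p_y.
At the given prices: x* = 15·1.25/6 = 3.125.

x* = 3.125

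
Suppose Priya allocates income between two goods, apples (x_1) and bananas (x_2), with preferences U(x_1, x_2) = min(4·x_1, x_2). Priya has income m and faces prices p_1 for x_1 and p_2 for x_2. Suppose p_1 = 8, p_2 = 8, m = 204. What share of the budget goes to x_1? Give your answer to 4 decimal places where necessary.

With perfect complements, no substitution: consume in ratio x_1:x_2 = 1:4.
Budget: p_1·x_1 + p_2·4·x_1 = m, so (p_1 + 4·p_2)·x_1 = m.
Demand: x_1*(p_1,p_2,m) = m/(p_1 + 4·p_2), x_2* = 4·m/(p_1 + 4·p_2).
Here 8 + 4·8 = 40, giving x_1* = 5.1 and x_2* = 20.4.
Expenditure on x_1: 8·5.1 = 40.8; share = 0.2.

share on x_1 = 0.2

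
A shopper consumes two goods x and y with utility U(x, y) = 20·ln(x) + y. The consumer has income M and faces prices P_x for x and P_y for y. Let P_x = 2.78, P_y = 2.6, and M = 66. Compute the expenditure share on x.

share on x = 0.7879

So x*(P_x,P_y) = 20·P_y/P_x, independent of income; and y* = (M − 20·P_y)/P_y.
At the given prices: x* = 20·2.6/2.78 = 18.705, and y* = 5.3846.
Expenditure on x: 2.78·18.705 = 52; share = 0.7879.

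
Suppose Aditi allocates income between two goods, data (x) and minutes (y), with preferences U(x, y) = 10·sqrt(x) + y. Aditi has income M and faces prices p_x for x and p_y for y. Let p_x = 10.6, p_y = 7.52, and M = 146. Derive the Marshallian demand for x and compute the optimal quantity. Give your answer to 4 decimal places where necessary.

Plugging in: x* = (5·7.52/10.6)² = 12.5824.

x* = 12.5824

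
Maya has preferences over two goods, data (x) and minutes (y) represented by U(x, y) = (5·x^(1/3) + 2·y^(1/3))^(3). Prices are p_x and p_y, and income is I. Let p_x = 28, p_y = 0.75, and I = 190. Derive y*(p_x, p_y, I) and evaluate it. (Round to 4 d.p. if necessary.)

MU_x ∝ 5·x^(-2/3), MU_y ∝ 2·y^(-2/3), so MRS = (5/2)·(y/x)^(2/3) = p_x/p_y.
Solve for the ratio: y/x = [(2/5)·p_x/p_y]^(1.5).
Substitute y = (y/x)·x into the budget: x* = I/(p_x + p_y·(y/x)).
Numerically y/x = 57.707883, so x* = 190/(28 + 0.75·57.707883) = 2.6655 and y* = 57.707883·2.6655 = 153.821.

y* = 153.821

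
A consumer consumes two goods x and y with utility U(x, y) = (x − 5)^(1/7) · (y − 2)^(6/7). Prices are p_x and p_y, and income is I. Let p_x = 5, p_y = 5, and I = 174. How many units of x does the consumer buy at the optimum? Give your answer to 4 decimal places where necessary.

x* = 8.9714

Discretionary income = 174 − 5·5 − 2·5 = 139; x* = 5 + 1/7·139/5 = 8.9714.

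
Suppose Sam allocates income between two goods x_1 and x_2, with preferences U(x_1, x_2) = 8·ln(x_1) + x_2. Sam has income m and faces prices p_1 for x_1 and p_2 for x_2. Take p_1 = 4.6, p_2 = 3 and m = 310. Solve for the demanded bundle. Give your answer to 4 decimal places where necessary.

x_1* = 5.2174, x_2* = 95.3333

Set MRS = p_1/p_2: (8/x_1)/1 = p_1/p_2.
So x_1*(p_1,p_2) = 8·p_2/p_1, independent of income; and x_2* = (m − 8·p_2)/p_2.
At the given prices: x_1* = 8·3/4.6 = 5.2174, and x_2* = 95.3333.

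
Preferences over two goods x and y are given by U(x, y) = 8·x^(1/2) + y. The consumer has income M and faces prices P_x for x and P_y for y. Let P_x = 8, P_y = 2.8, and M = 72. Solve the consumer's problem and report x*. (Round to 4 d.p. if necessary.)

x* = 1.96

Utility is quasi-linear in y; the FOC for x is 4/√x = P_x/P_y.
Solve: √x = 4·P_y/P_x, so x*(P_x,P_y) = (4·P_y/P_x)², and y* = (M − P_x·x*)/P_y.
Plugging in: x* = (4·2.8/8)² = 1.96.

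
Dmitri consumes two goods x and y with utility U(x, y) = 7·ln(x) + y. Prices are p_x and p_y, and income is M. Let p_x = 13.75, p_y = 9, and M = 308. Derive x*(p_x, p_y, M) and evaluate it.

So x*(p_x,p_y) = 7·p_y/p_x, independent of income; and y* = (M − 7·p_y)/p_y.
At the given prices: x* = 7·9/13.75 = 4.5818.

x* = 4.5818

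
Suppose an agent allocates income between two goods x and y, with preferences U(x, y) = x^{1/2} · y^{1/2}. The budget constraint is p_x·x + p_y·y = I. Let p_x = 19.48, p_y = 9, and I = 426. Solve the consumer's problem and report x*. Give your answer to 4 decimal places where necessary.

x* = 10.9343

Tangency: MRS = y/x = p_x/p_y.
So 0.5·p_y·y = 0.5·p_x·x; combined with the budget, a share 0.5 of income goes to x.
Demand: x*(p_x,p_y,I) = 0.5·I/p_x and y* = 0.5·I/p_y.
At p_x=19.48, p_y=9, I=426: x* = 0.5·426/19.48 = 10.9343.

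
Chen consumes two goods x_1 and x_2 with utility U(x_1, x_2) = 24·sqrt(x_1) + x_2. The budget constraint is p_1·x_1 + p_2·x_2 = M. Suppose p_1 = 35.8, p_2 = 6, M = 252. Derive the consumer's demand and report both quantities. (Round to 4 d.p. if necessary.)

Set MRS = p_1/p_2: 12·x_1^(−1/2) = p_1/p_2.
Solve: √x_1 = 12·p_2/p_1, so x_1*(p_1,p_2) = (12·p_2/p_1)², and x_2* = (M − p_1·x_1*)/p_2.
Plugging in: x_1* = (12·6/35.8)² = 4.0448, x_2* = 17.8659.

x_1* = 4.0448, x_2* = 17.8659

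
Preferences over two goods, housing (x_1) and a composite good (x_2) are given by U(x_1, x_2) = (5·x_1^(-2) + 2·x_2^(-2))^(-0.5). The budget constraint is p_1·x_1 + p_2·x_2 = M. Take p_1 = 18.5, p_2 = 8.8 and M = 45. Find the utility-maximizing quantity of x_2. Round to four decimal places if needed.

x_2* = 1.5845

From the CES first-order condition, (5/2)·(x_2/x_1)^(3) = p_1/p_2.
Hence x_2/x_1 = ((2/5)·p_1/p_2)^(1/(3)), i.e. raised to the 1/3 power.
Substitute x_2 = (x_2/x_1)·x_1 into the budget: x_1* = M/(p_1 + p_2·(x_2/x_1)).
Numerically x_2/x_1 = 0.943879, so x_1* = 45/(18.5 + 8.8·0.943879) = 1.6787 and x_2* = 0.943879·1.6787 = 1.5845.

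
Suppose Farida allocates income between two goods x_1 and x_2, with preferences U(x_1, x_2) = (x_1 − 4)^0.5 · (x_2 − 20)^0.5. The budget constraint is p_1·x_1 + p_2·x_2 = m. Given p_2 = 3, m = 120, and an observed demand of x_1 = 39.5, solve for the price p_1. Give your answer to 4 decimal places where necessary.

p_1 = 0.8

This is Cobb-Douglas in (x_1−4, x_2−20): tangency gives 0.5·p_2·(x_2−20) = 0.5·p_1·(x_1−4).
Substituting into the budget: x_1* = 4 + 0.5·(m − 4·p_1 − 20·p_2)/p_1, and x_2* = 20 + 0.5·(…)/p_2.
Set x_1* = 39.5 in the demand function and solve for p_1: p_1 = 0.8.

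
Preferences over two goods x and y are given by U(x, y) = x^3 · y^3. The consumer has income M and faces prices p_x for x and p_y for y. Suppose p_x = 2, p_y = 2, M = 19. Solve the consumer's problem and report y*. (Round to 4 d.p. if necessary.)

y* = 4.75

Tangency: MRS = y/x = p_x/p_y.
Rearranging, p_y·y = p_x·x. Substituting into the budget gives p_x·x·(1 + 1) = M.
Demand: x*(p_x,p_y,M) = 0.5·M/p_x and y* = 0.5·M/p_y.
At p_x=2, p_y=2, M=19: y* = 0.5·19/2 = 4.75.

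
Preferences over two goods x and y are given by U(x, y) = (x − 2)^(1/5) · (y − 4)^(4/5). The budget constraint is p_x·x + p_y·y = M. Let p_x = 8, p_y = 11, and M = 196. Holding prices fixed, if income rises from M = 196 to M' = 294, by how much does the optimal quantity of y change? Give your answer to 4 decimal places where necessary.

Let x' = x−2, y' = y−4. MRS = (1/4)·y'/x' = p_x/p_y.
Substituting into the budget: x* = 2 + 0.2·(M − 2·p_x − 4·p_y)/p_x, and y* = 4 + 0.8·(…)/p_y.
Discretionary income = 196 − 2·8 − 4·11 = 136; y* = 4 + 0.8·136/11 = 13.8909.
At M' = 294: y* = 21.0182. Change: 21.0182 − 13.8909 = 7.1273.

Δy* = 7.1273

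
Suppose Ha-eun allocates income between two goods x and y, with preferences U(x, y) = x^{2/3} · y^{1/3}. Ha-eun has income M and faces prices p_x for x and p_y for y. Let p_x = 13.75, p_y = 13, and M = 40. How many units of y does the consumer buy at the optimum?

y* = 1.0256

MU_x/MU_y = (2/3·y)/(1/3·x); tangency sets this equal to p_x/p_y.
Rearranging, p_y·y = (1/2)·p_x·x. Substituting into the budget gives p_x·x·(1 + (1/2)) = M.
Demand: x*(p_x,p_y,M) = 2/3·M/p_x and y* = 1/3·M/p_y.
At p_x=13.75, p_y=13, M=40: y* = 1/3·40/13 = 1.0256.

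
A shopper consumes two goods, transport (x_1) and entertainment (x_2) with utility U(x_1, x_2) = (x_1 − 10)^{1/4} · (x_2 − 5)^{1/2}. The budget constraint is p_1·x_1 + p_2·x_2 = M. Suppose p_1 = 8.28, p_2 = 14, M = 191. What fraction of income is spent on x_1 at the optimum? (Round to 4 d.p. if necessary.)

share on x_1 = 0.5002

After buying the subsistence bundle (10, 5), a share 1/3 of the remaining income goes to x_1: x_1* = 10 + 1/3·(M − 10p_1 − 5p_2)/p_1.
Discretionary income = 191 − 10·8.28 − 5·14 = 38.2; x_1* = 10 + 1/3·38.2/8.28 = 11.5378; x_2* = 5 + 2/3·38.2/14 = 6.819.
Expenditure on x_1: 8.28·11.5378 = 95.5333; share = 0.5002.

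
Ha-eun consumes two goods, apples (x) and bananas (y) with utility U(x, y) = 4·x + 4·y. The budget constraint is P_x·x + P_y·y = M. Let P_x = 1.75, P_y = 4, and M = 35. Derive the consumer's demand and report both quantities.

x* = 20, y* = 0

x gives more utility per dollar, so spend all income on x: x* = M/P_x, y* = 0.
Numerically: x* = 20, y* = 0.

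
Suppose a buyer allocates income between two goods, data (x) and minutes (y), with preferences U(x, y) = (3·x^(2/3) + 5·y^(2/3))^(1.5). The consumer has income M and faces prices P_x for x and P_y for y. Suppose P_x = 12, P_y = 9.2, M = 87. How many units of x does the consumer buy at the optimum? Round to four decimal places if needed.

x* = 0.8168

MU_x ∝ 3·x^(-1/3), MU_y ∝ 5·y^(-1/3), so MRS = (3/5)·(y/x)^(1/3) = P_x/P_y.
Hence y/x = ((5/3)·P_x/P_y)^(1/(1/3)), i.e. raised to the 3 power.
Substitute y = (y/x)·x into the budget: x* = M/(P_x + P_y·(y/x)).
Numerically y/x = 10.273691, so x* = 87/(12 + 9.2·10.273691) = 0.8168.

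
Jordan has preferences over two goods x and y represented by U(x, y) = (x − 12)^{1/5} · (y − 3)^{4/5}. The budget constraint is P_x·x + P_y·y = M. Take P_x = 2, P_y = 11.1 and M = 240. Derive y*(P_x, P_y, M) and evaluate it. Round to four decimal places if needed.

y* = 16.1676

This is Cobb-Douglas in (x−12, y−3): tangency gives 0.2·P_y·(y−3) = 0.8·P_x·(x−12).
After buying the subsistence bundle (12, 3), a share 0.2 of the remaining income goes to x: x* = 12 + 0.2·(M − 12P_x − 3P_y)/P_x.
Discretionary income = 240 − 12·2 − 3·11.1 = 182.7; y* = 3 + 0.8·182.7/11.1 = 16.1676.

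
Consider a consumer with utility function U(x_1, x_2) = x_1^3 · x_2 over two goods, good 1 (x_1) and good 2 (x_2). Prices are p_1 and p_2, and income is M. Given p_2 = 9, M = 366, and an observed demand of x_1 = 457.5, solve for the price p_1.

p_1 = 0.6

Tangency: MRS = 3·x_2/x_1 = p_1/p_2.
So 3·p_2·x_2 = p_1·x_1; combined with the budget, a share 0.75 of income goes to x_1.
Demand: x_1*(p_1,p_2,M) = 0.75·M/p_1 and x_2* = 0.25·M/p_2.
Set x_1* = 457.5 in the demand function and solve for p_1: p_1 = 0.6.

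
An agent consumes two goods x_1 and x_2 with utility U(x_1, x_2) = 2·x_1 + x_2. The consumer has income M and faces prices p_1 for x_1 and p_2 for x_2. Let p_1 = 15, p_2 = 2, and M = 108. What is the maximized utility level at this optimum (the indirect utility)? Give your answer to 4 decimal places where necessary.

x_2 gives more utility per dollar, so spend all income on x_2: x_2* = M/p_2, x_1* = 0.
Numerically: x_1* = 0, x_2* = 54.
Utility at the optimum: U(0, 54) = 54.

V = 54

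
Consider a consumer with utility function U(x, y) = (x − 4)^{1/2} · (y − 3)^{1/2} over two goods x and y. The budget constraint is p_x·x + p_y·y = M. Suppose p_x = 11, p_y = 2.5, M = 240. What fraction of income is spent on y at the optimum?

MRS = (y−3)/(x−4). Tangency with p_x/p_y gives y−3 = (p_x/p_y)·(x−4).
Substituting into the budget: x* = 4 + 0.5·(M − 4·p_x − 3·p_y)/p_x, and y* = 3 + 0.5·(…)/p_y.
Discretionary income = 240 − 4·11 − 3·2.5 = 188.5; x* = 4 + 0.5·188.5/11 = 12.5682; y* = 3 + 0.5·188.5/2.5 = 40.7.
Expenditure on y: 2.5·40.7 = 101.75; share = 0.424.

share on y = 0.424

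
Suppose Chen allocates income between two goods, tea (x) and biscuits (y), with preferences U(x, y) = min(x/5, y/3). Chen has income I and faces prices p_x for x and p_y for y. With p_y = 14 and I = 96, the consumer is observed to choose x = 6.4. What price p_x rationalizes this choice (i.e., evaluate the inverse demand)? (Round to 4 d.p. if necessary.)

Leontief preferences: the optimum is at the kink where x/5 = y/3, i.e. y = (3/5)·x.
Budget: p_x·x + p_y·(3/5)·x = I, so (5·p_x + 3·p_y)·x = 5·I.
Demand: x*(p_x,p_y,I) = 5·I/(5·p_x + 3·p_y), y* = 3·I/(5·p_x + 3·p_y).
Set x* = 6.4 in the demand function and solve for p_x: p_x = 6.6.

p_x = 6.6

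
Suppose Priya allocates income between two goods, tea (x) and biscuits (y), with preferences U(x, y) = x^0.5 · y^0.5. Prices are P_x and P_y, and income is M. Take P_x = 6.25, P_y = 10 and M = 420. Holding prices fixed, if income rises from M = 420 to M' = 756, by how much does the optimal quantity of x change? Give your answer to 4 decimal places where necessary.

Tangency: MRS = y/x = P_x/P_y.
So 0.5·P_y·y = 0.5·P_x·x; combined with the budget, a share 0.5 of income goes to x.
Demand: x*(P_x,P_y,M) = 0.5·M/P_x and y* = 0.5·M/P_y.
At P_x=6.25, P_y=10, M=420: x* = 0.5·420/6.25 = 33.6.
At M' = 756: x* = 60.48. Change: 60.48 − 33.6 = 26.88.

Δx* = 26.88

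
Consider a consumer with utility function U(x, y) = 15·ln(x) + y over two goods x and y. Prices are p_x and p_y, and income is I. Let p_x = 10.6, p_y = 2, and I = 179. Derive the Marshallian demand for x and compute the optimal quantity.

x* = 2.8302

So x*(p_x,p_y) = 15·p_y/p_x, independent of income; and y* = (I − 15·p_y)/p_y.
At the given prices: x* = 15·2/10.6 = 2.8302.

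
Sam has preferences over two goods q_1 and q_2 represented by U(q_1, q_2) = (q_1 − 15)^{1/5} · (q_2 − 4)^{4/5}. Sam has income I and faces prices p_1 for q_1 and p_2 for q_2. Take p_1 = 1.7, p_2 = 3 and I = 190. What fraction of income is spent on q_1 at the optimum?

share on q_1 = 0.2947

Discretionary income = 190 − 15·1.7 − 4·3 = 152.5; q_1* = 15 + 0.2·152.5/1.7 = 32.9412; q_2* = 4 + 0.8·152.5/3 = 44.6667.
Expenditure on q_1: 1.7·32.9412 = 56; share = 0.2947.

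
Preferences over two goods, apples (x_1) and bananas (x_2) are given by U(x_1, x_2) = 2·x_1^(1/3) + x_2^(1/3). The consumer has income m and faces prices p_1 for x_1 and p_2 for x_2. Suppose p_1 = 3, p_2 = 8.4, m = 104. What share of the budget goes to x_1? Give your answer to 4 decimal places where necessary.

Numerically x_2/x_1 = 0.07546, so x_1* = 104/(3 + 8.4·0.07546) = 28.6197 and x_2* = 0.07546·28.6197 = 2.1596.
Expenditure on x_1: 3·28.6197 = 85.859; share = 0.8256.

share on x_1 = 0.8256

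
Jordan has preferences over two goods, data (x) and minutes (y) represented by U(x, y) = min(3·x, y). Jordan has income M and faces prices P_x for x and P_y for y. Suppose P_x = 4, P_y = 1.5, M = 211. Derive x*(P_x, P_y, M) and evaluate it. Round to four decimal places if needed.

With perfect complements, no substitution: consume in ratio x:y = 1:3.
Budget: P_x·x + P_y·3·x = M, so (P_x + 3·P_y)·x = M.
Demand: x*(P_x,P_y,M) = M/(P_x + 3·P_y), y* = 3·M/(P_x + 3·P_y).
Here 4 + 3·1.5 = 8.5, giving x* = 24.8235.

x* = 24.8235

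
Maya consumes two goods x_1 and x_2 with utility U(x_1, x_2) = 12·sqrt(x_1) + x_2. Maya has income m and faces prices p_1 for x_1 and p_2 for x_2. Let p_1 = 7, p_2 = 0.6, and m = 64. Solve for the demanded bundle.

x_1* = 0.2645, x_2* = 103.581

Utility is quasi-linear in x_2; the FOC for x_1 is 6/√x_1 = p_1/p_2.
Thus x_1* = (6·p_2/p_1)² — independent of m — with the rest of income spent on x_2.
Plugging in: x_1* = (6·0.6/7)² = 0.2645, x_2* = 103.581.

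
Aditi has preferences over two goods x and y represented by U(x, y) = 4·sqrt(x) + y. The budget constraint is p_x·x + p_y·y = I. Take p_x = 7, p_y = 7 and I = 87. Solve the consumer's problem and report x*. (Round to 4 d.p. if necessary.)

Set MRS = p_x/p_y: 2·x^(−1/2) = p_x/p_y.
Solve: √x = 2·p_y/p_x, so x*(p_x,p_y) = (2·p_y/p_x)², and y* = (I − p_x·x*)/p_y.
Plugging in: x* = (2·7/7)² = 4.

x* = 4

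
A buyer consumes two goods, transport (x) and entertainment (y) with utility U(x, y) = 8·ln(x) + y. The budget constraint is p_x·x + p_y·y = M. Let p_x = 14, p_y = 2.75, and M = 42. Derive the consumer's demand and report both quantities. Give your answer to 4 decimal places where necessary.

x* = 1.5714, y* = 7.2727

MU_x = 8/x, MU_y = 1. Tangency: 8/x = p_x/p_y.
So x*(p_x,p_y) = 8·p_y/p_x, independent of income; and y* = (M − 8·p_y)/p_y.
At the given prices: x* = 8·2.75/14 = 1.5714, and y* = 7.2727.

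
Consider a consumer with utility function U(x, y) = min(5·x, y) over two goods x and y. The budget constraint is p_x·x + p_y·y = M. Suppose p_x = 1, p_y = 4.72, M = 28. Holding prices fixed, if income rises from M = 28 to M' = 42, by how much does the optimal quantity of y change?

With perfect complements, no substitution: consume in ratio x:y = 1:5.
Budget: p_x·x + p_y·5·x = M, so (p_x + 5·p_y)·x = M.
Demand: x*(p_x,p_y,M) = M/(p_x + 5·p_y), y* = 5·M/(p_x + 5·p_y).
Here 1 + 5·4.72 = 24.6, giving y* = 5.6911.
At M' = 42: y* = 8.5366. Change: 8.5366 − 5.6911 = 2.8455.

Δy* = 2.8455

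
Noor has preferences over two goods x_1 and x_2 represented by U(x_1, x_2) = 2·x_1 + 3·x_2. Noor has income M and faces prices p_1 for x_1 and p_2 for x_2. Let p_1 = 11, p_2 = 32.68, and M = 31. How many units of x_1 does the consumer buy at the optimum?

Perfect substitutes: compare marginal utility per dollar. 2/p_1 vs 3/p_2 → 0.1818 vs 0.0918.
x_1 gives more utility per dollar, so spend all income on x_1: x_1* = M/p_1, x_2* = 0.
Numerically: x_1* = 2.8182, x_2* = 0.

x_1* = 2.8182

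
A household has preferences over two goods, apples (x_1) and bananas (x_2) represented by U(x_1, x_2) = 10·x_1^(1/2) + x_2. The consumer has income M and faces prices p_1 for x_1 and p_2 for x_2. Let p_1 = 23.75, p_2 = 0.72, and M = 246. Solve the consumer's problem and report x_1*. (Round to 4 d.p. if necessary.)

Set MRS = p_1/p_2: 5·x_1^(−1/2) = p_1/p_2.
Solve: √x_1 = 5·p_2/p_1, so x_1*(p_1,p_2) = (5·p_2/p_1)², and x_2* = (M − p_1·x_1*)/p_2.
Plugging in: x_1* = (5·0.72/23.75)² = 0.023.

x_1* = 0.023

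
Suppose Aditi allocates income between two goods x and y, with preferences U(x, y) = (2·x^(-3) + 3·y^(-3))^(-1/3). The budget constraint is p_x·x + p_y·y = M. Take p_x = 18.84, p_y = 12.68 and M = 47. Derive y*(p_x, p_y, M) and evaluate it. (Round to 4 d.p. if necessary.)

From the CES first-order condition, (2/3)·(y/x)^(4) = p_x/p_y.
Hence y/x = ((3/2)·p_x/p_y)^(1/(4)), i.e. raised to the 0.25 power.
With the ratio pinned down, the budget gives x* = M/(p_x + p_y·(y/x)) and y* = (y/x)·x*.
Numerically y/x = 1.221837, so x* = 47/(18.84 + 12.68·1.221837) = 1.3689 and y* = 1.221837·1.3689 = 1.6726.

y* = 1.6726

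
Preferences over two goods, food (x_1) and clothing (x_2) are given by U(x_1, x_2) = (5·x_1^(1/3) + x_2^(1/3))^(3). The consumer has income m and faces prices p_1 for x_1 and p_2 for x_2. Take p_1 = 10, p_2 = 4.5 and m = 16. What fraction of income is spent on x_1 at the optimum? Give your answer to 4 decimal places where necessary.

share on x_1 = 0.8824

From the CES first-order condition, 5·(x_2/x_1)^(2/3) = p_1/p_2.
Hence x_2/x_1 = ((1/5)·p_1/p_2)^(1/(2/3)), i.e. raised to the 1.5 power.
Substitute x_2 = (x_2/x_1)·x_1 into the budget: x_1* = m/(p_1 + p_2·(x_2/x_1)).
Numerically x_2/x_1 = 0.296296, so x_1* = 16/(10 + 4.5·0.296296) = 1.4118 and x_2* = 0.296296·1.4118 = 0.4183.
Expenditure on x_1: 10·1.4118 = 14.1176; share = 0.8824.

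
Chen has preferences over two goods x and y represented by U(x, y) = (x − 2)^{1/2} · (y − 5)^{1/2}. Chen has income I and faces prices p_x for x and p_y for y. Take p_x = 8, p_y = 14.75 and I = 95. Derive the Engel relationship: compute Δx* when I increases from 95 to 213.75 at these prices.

Δx* = 7.4219

Let x' = x−2, y' = y−5. MRS = y'/x' = p_x/p_y.
Substituting into the budget: x* = 2 + 0.5·(I − 2·p_x − 5·p_y)/p_x, and y* = 5 + 0.5·(…)/p_y.
Discretionary income = 95 − 2·8 − 5·14.75 = 5.25; x* = 2 + 0.5·5.25/8 = 2.3281.
At I' = 213.75: x* = 9.75. Change: 9.75 − 2.3281 = 7.4219.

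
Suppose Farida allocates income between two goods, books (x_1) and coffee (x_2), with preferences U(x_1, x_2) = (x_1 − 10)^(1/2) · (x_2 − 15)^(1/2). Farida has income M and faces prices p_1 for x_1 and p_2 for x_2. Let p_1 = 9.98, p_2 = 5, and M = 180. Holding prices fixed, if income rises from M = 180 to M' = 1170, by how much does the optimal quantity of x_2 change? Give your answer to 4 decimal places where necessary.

Let x_1' = x_1−10, x_2' = x_2−15. MRS = x_2'/x_1' = p_1/p_2.
After buying the subsistence bundle (10, 15), a share 0.5 of the remaining income goes to x_1: x_1* = 10 + 0.5·(M − 10p_1 − 15p_2)/p_1.
Discretionary income = 180 − 10·9.98 − 15·5 = 5.2; x_2* = 15 + 0.5·5.2/5 = 15.52.
At M' = 1170: x_2* = 114.52. Change: 114.52 − 15.52 = 99.

Δx_2* = 99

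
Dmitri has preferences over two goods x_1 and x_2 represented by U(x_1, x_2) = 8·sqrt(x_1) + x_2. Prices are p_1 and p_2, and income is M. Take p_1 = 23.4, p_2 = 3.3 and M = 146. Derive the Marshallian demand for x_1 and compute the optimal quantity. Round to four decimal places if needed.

Set MRS = p_1/p_2: 4·x_1^(−1/2) = p_1/p_2.
Thus x_1* = (4·p_2/p_1)² — independent of M — with the rest of income spent on x_2.
Plugging in: x_1* = (4·3.3/23.4)² = 0.3182.

x_1* = 0.3182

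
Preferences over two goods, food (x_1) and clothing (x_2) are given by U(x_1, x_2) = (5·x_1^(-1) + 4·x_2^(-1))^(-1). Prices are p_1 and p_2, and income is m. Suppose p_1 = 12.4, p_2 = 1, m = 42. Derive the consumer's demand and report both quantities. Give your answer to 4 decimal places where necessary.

From the CES first-order condition, (5/4)·(x_2/x_1)^(2) = p_1/p_2.
Solve for the ratio: x_2/x_1 = [(4/5)·p_1/p_2]^(0.5).
With the ratio pinned down, the budget gives x_1* = m/(p_1 + p_2·(x_2/x_1)) and x_2* = (x_2/x_1)·x_1*.
Numerically x_2/x_1 = 3.149603, so x_1* = 42/(12.4 + 1·3.149603) = 2.701 and x_2* = 3.149603·2.701 = 8.5072.

x_1* = 2.701, x_2* = 8.5072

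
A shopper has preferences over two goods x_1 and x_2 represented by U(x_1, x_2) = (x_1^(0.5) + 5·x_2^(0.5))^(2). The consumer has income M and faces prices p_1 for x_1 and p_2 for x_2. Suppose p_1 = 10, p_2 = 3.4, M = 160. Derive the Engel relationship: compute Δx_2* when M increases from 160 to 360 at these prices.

MRS = MU_x_1/MU_x_2 = (1/5)·(x_2/x_1)^(0.5). Set equal to p_1/p_2.
Hence x_2/x_1 = (5·p_1/p_2)^(1/(0.5)), i.e. raised to the 2 power.
Substitute x_2 = (x_2/x_1)·x_1 into the budget: x_1* = M/(p_1 + p_2·(x_2/x_1)).
Numerically x_2/x_1 = 216.262976, so x_1* = 160/(10 + 3.4·216.262976) = 0.2147 and x_2* = 216.262976·0.2147 = 46.4274.
At M' = 360: x_2* = 104.4617. Change: 104.4617 − 46.4274 = 58.0343.

Δx_2* = 58.0343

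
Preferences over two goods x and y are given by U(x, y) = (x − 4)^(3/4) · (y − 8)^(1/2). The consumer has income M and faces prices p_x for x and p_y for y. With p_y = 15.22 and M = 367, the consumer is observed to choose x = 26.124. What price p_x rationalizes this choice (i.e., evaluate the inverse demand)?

p_x = 6

This is Cobb-Douglas in (x−4, y−8): tangency gives 0.75·p_y·(y−8) = 0.5·p_x·(x−4).
Substituting into the budget: x* = 4 + 0.6·(M − 4·p_x − 8·p_y)/p_x, and y* = 8 + 0.4·(…)/p_y.
Set x* = 26.124 in the demand function and solve for p_x: p_x = 6.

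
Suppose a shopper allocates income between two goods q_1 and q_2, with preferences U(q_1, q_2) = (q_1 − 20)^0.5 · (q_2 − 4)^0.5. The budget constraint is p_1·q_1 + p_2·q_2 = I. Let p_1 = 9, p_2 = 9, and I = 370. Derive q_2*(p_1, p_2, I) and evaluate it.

q_2* = 12.5556

Let q_1' = q_1−20, q_2' = q_2−4. MRS = q_2'/q_1' = p_1/p_2.
Substituting into the budget: q_1* = 20 + 0.5·(I − 20·p_1 − 4·p_2)/p_1, and q_2* = 4 + 0.5·(…)/p_2.
Discretionary income = 370 − 20·9 − 4·9 = 154; q_2* = 4 + 0.5·154/9 = 12.5556.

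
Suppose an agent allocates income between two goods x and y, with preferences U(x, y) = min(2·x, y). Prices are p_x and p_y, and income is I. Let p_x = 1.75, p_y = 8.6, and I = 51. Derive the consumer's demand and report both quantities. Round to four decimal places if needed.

With perfect complements, no substitution: consume in ratio x:y = 1:2.
Budget: p_x·x + p_y·2·x = I, so (p_x + 2·p_y)·x = I.
Demand: x*(p_x,p_y,I) = I/(p_x + 2·p_y), y* = 2·I/(p_x + 2·p_y).
Here 1.75 + 2·8.6 = 18.95, giving x* = 2.6913 and y* = 5.3826.

x* = 2.6913, y* = 5.3826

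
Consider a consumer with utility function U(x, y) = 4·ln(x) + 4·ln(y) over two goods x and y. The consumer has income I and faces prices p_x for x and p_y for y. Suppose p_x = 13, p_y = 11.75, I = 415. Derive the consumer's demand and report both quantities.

Tangency: MRS = y/x = p_x/p_y.
So 4·p_y·y = 4·p_x·x; combined with the budget, a share 0.5 of income goes to x.
Demand: x*(p_x,p_y,I) = 0.5·I/p_x and y* = 0.5·I/p_y.
At p_x=13, p_y=11.75, I=415: x* = 0.5·415/13 = 15.9615, y* = 17.6596.

x* = 15.9615, y* = 17.6596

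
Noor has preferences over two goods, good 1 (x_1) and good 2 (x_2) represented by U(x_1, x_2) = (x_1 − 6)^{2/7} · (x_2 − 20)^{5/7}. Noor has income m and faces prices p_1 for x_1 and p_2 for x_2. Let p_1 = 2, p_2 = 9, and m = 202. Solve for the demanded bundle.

This is Cobb-Douglas in (x_1−6, x_2−20): tangency gives 2/7·p_2·(x_2−20) = 5/7·p_1·(x_1−6).
Substituting into the budget: x_1* = 6 + 2/7·(m − 6·p_1 − 20·p_2)/p_1, and x_2* = 20 + 5/7·(…)/p_2.
Discretionary income = 202 − 6·2 − 20·9 = 10; x_1* = 6 + 2/7·10/2 = 7.4286; x_2* = 20 + 5/7·10/9 = 20.7937.

x_1* = 7.4286, x_2* = 20.7937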